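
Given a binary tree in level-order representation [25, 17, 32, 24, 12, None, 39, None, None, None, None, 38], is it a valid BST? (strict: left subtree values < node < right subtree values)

Level-order array: [25, 17, 32, 24, 12, None, 39, None, None, None, None, 38]
Validate using subtree bounds (lo, hi): at each node, require lo < value < hi,
then recurse left with hi=value and right with lo=value.
Preorder trace (stopping at first violation):
  at node 25 with bounds (-inf, +inf): OK
  at node 17 with bounds (-inf, 25): OK
  at node 24 with bounds (-inf, 17): VIOLATION
Node 24 violates its bound: not (-inf < 24 < 17).
Result: Not a valid BST


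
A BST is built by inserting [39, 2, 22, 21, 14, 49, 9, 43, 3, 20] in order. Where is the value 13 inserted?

Starting tree (level order): [39, 2, 49, None, 22, 43, None, 21, None, None, None, 14, None, 9, 20, 3]
Insertion path: 39 -> 2 -> 22 -> 21 -> 14 -> 9
Result: insert 13 as right child of 9
Final tree (level order): [39, 2, 49, None, 22, 43, None, 21, None, None, None, 14, None, 9, 20, 3, 13]


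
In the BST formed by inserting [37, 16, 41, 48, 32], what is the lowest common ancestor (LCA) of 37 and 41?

Tree insertion order: [37, 16, 41, 48, 32]
Tree (level-order array): [37, 16, 41, None, 32, None, 48]
In a BST, the LCA of p=37, q=41 is the first node v on the
root-to-leaf path with p <= v <= q (go left if both < v, right if both > v).
Walk from root:
  at 37: 37 <= 37 <= 41, this is the LCA
LCA = 37


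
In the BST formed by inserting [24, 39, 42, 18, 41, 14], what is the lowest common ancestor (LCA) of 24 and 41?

Tree insertion order: [24, 39, 42, 18, 41, 14]
Tree (level-order array): [24, 18, 39, 14, None, None, 42, None, None, 41]
In a BST, the LCA of p=24, q=41 is the first node v on the
root-to-leaf path with p <= v <= q (go left if both < v, right if both > v).
Walk from root:
  at 24: 24 <= 24 <= 41, this is the LCA
LCA = 24


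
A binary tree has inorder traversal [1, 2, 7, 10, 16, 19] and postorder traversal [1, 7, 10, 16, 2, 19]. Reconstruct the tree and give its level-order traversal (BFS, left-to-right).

Inorder:   [1, 2, 7, 10, 16, 19]
Postorder: [1, 7, 10, 16, 2, 19]
Algorithm: postorder visits root last, so walk postorder right-to-left;
each value is the root of the current inorder slice — split it at that
value, recurse on the right subtree first, then the left.
Recursive splits:
  root=19; inorder splits into left=[1, 2, 7, 10, 16], right=[]
  root=2; inorder splits into left=[1], right=[7, 10, 16]
  root=16; inorder splits into left=[7, 10], right=[]
  root=10; inorder splits into left=[7], right=[]
  root=7; inorder splits into left=[], right=[]
  root=1; inorder splits into left=[], right=[]
Reconstructed level-order: [19, 2, 1, 16, 10, 7]


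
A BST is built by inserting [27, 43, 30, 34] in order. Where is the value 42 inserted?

Starting tree (level order): [27, None, 43, 30, None, None, 34]
Insertion path: 27 -> 43 -> 30 -> 34
Result: insert 42 as right child of 34
Final tree (level order): [27, None, 43, 30, None, None, 34, None, 42]


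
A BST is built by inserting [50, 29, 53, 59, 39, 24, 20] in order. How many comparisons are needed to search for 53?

Search path for 53: 50 -> 53
Found: True
Comparisons: 2


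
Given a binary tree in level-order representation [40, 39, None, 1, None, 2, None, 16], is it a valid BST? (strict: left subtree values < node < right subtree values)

Level-order array: [40, 39, None, 1, None, 2, None, 16]
Validate using subtree bounds (lo, hi): at each node, require lo < value < hi,
then recurse left with hi=value and right with lo=value.
Preorder trace (stopping at first violation):
  at node 40 with bounds (-inf, +inf): OK
  at node 39 with bounds (-inf, 40): OK
  at node 1 with bounds (-inf, 39): OK
  at node 2 with bounds (-inf, 1): VIOLATION
Node 2 violates its bound: not (-inf < 2 < 1).
Result: Not a valid BST


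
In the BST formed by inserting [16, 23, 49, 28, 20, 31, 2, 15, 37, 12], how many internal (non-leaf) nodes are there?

Tree built from: [16, 23, 49, 28, 20, 31, 2, 15, 37, 12]
Tree (level-order array): [16, 2, 23, None, 15, 20, 49, 12, None, None, None, 28, None, None, None, None, 31, None, 37]
Rule: An internal node has at least one child.
Per-node child counts:
  node 16: 2 child(ren)
  node 2: 1 child(ren)
  node 15: 1 child(ren)
  node 12: 0 child(ren)
  node 23: 2 child(ren)
  node 20: 0 child(ren)
  node 49: 1 child(ren)
  node 28: 1 child(ren)
  node 31: 1 child(ren)
  node 37: 0 child(ren)
Matching nodes: [16, 2, 15, 23, 49, 28, 31]
Count of internal (non-leaf) nodes: 7


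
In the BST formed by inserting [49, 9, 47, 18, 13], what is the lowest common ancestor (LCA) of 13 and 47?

Tree insertion order: [49, 9, 47, 18, 13]
Tree (level-order array): [49, 9, None, None, 47, 18, None, 13]
In a BST, the LCA of p=13, q=47 is the first node v on the
root-to-leaf path with p <= v <= q (go left if both < v, right if both > v).
Walk from root:
  at 49: both 13 and 47 < 49, go left
  at 9: both 13 and 47 > 9, go right
  at 47: 13 <= 47 <= 47, this is the LCA
LCA = 47


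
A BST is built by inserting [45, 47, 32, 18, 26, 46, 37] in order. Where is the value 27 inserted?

Starting tree (level order): [45, 32, 47, 18, 37, 46, None, None, 26]
Insertion path: 45 -> 32 -> 18 -> 26
Result: insert 27 as right child of 26
Final tree (level order): [45, 32, 47, 18, 37, 46, None, None, 26, None, None, None, None, None, 27]


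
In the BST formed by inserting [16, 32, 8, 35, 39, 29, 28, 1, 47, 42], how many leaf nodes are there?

Tree built from: [16, 32, 8, 35, 39, 29, 28, 1, 47, 42]
Tree (level-order array): [16, 8, 32, 1, None, 29, 35, None, None, 28, None, None, 39, None, None, None, 47, 42]
Rule: A leaf has 0 children.
Per-node child counts:
  node 16: 2 child(ren)
  node 8: 1 child(ren)
  node 1: 0 child(ren)
  node 32: 2 child(ren)
  node 29: 1 child(ren)
  node 28: 0 child(ren)
  node 35: 1 child(ren)
  node 39: 1 child(ren)
  node 47: 1 child(ren)
  node 42: 0 child(ren)
Matching nodes: [1, 28, 42]
Count of leaf nodes: 3


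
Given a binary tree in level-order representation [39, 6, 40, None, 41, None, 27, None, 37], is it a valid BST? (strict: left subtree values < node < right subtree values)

Level-order array: [39, 6, 40, None, 41, None, 27, None, 37]
Validate using subtree bounds (lo, hi): at each node, require lo < value < hi,
then recurse left with hi=value and right with lo=value.
Preorder trace (stopping at first violation):
  at node 39 with bounds (-inf, +inf): OK
  at node 6 with bounds (-inf, 39): OK
  at node 41 with bounds (6, 39): VIOLATION
Node 41 violates its bound: not (6 < 41 < 39).
Result: Not a valid BST


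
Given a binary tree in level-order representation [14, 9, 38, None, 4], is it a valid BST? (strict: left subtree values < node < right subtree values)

Level-order array: [14, 9, 38, None, 4]
Validate using subtree bounds (lo, hi): at each node, require lo < value < hi,
then recurse left with hi=value and right with lo=value.
Preorder trace (stopping at first violation):
  at node 14 with bounds (-inf, +inf): OK
  at node 9 with bounds (-inf, 14): OK
  at node 4 with bounds (9, 14): VIOLATION
Node 4 violates its bound: not (9 < 4 < 14).
Result: Not a valid BST


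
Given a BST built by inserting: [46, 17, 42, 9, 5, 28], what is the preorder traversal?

Tree insertion order: [46, 17, 42, 9, 5, 28]
Tree (level-order array): [46, 17, None, 9, 42, 5, None, 28]
Preorder traversal: [46, 17, 9, 5, 42, 28]


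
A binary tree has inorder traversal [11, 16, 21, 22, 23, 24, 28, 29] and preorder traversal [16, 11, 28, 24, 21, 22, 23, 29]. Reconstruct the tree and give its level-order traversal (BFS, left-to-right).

Inorder:  [11, 16, 21, 22, 23, 24, 28, 29]
Preorder: [16, 11, 28, 24, 21, 22, 23, 29]
Algorithm: preorder visits root first, so consume preorder in order;
for each root, split the current inorder slice at that value into
left-subtree inorder and right-subtree inorder, then recurse.
Recursive splits:
  root=16; inorder splits into left=[11], right=[21, 22, 23, 24, 28, 29]
  root=11; inorder splits into left=[], right=[]
  root=28; inorder splits into left=[21, 22, 23, 24], right=[29]
  root=24; inorder splits into left=[21, 22, 23], right=[]
  root=21; inorder splits into left=[], right=[22, 23]
  root=22; inorder splits into left=[], right=[23]
  root=23; inorder splits into left=[], right=[]
  root=29; inorder splits into left=[], right=[]
Reconstructed level-order: [16, 11, 28, 24, 29, 21, 22, 23]


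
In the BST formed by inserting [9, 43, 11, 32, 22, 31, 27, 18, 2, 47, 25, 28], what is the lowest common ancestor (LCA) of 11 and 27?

Tree insertion order: [9, 43, 11, 32, 22, 31, 27, 18, 2, 47, 25, 28]
Tree (level-order array): [9, 2, 43, None, None, 11, 47, None, 32, None, None, 22, None, 18, 31, None, None, 27, None, 25, 28]
In a BST, the LCA of p=11, q=27 is the first node v on the
root-to-leaf path with p <= v <= q (go left if both < v, right if both > v).
Walk from root:
  at 9: both 11 and 27 > 9, go right
  at 43: both 11 and 27 < 43, go left
  at 11: 11 <= 11 <= 27, this is the LCA
LCA = 11


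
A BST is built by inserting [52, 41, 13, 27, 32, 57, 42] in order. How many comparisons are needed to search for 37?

Search path for 37: 52 -> 41 -> 13 -> 27 -> 32
Found: False
Comparisons: 5


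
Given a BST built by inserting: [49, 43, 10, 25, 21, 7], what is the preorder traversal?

Tree insertion order: [49, 43, 10, 25, 21, 7]
Tree (level-order array): [49, 43, None, 10, None, 7, 25, None, None, 21]
Preorder traversal: [49, 43, 10, 7, 25, 21]


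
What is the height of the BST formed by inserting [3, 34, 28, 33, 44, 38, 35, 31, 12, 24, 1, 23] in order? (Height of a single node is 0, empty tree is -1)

Insertion order: [3, 34, 28, 33, 44, 38, 35, 31, 12, 24, 1, 23]
Tree (level-order array): [3, 1, 34, None, None, 28, 44, 12, 33, 38, None, None, 24, 31, None, 35, None, 23]
Compute height bottom-up (empty subtree = -1):
  height(1) = 1 + max(-1, -1) = 0
  height(23) = 1 + max(-1, -1) = 0
  height(24) = 1 + max(0, -1) = 1
  height(12) = 1 + max(-1, 1) = 2
  height(31) = 1 + max(-1, -1) = 0
  height(33) = 1 + max(0, -1) = 1
  height(28) = 1 + max(2, 1) = 3
  height(35) = 1 + max(-1, -1) = 0
  height(38) = 1 + max(0, -1) = 1
  height(44) = 1 + max(1, -1) = 2
  height(34) = 1 + max(3, 2) = 4
  height(3) = 1 + max(0, 4) = 5
Height = 5


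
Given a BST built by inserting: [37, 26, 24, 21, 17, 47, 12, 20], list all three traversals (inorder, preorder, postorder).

Tree insertion order: [37, 26, 24, 21, 17, 47, 12, 20]
Tree (level-order array): [37, 26, 47, 24, None, None, None, 21, None, 17, None, 12, 20]
Inorder (L, root, R): [12, 17, 20, 21, 24, 26, 37, 47]
Preorder (root, L, R): [37, 26, 24, 21, 17, 12, 20, 47]
Postorder (L, R, root): [12, 20, 17, 21, 24, 26, 47, 37]


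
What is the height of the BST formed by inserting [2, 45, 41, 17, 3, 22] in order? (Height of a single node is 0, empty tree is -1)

Insertion order: [2, 45, 41, 17, 3, 22]
Tree (level-order array): [2, None, 45, 41, None, 17, None, 3, 22]
Compute height bottom-up (empty subtree = -1):
  height(3) = 1 + max(-1, -1) = 0
  height(22) = 1 + max(-1, -1) = 0
  height(17) = 1 + max(0, 0) = 1
  height(41) = 1 + max(1, -1) = 2
  height(45) = 1 + max(2, -1) = 3
  height(2) = 1 + max(-1, 3) = 4
Height = 4


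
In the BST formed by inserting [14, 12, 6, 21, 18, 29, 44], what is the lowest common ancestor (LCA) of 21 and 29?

Tree insertion order: [14, 12, 6, 21, 18, 29, 44]
Tree (level-order array): [14, 12, 21, 6, None, 18, 29, None, None, None, None, None, 44]
In a BST, the LCA of p=21, q=29 is the first node v on the
root-to-leaf path with p <= v <= q (go left if both < v, right if both > v).
Walk from root:
  at 14: both 21 and 29 > 14, go right
  at 21: 21 <= 21 <= 29, this is the LCA
LCA = 21


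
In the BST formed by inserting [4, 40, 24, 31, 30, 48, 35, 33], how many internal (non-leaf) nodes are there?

Tree built from: [4, 40, 24, 31, 30, 48, 35, 33]
Tree (level-order array): [4, None, 40, 24, 48, None, 31, None, None, 30, 35, None, None, 33]
Rule: An internal node has at least one child.
Per-node child counts:
  node 4: 1 child(ren)
  node 40: 2 child(ren)
  node 24: 1 child(ren)
  node 31: 2 child(ren)
  node 30: 0 child(ren)
  node 35: 1 child(ren)
  node 33: 0 child(ren)
  node 48: 0 child(ren)
Matching nodes: [4, 40, 24, 31, 35]
Count of internal (non-leaf) nodes: 5


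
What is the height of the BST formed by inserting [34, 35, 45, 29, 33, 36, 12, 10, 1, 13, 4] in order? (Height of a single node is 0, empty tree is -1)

Insertion order: [34, 35, 45, 29, 33, 36, 12, 10, 1, 13, 4]
Tree (level-order array): [34, 29, 35, 12, 33, None, 45, 10, 13, None, None, 36, None, 1, None, None, None, None, None, None, 4]
Compute height bottom-up (empty subtree = -1):
  height(4) = 1 + max(-1, -1) = 0
  height(1) = 1 + max(-1, 0) = 1
  height(10) = 1 + max(1, -1) = 2
  height(13) = 1 + max(-1, -1) = 0
  height(12) = 1 + max(2, 0) = 3
  height(33) = 1 + max(-1, -1) = 0
  height(29) = 1 + max(3, 0) = 4
  height(36) = 1 + max(-1, -1) = 0
  height(45) = 1 + max(0, -1) = 1
  height(35) = 1 + max(-1, 1) = 2
  height(34) = 1 + max(4, 2) = 5
Height = 5


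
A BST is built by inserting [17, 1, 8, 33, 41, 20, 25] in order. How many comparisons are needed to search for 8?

Search path for 8: 17 -> 1 -> 8
Found: True
Comparisons: 3


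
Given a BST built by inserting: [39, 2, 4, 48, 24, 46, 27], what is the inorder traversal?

Tree insertion order: [39, 2, 4, 48, 24, 46, 27]
Tree (level-order array): [39, 2, 48, None, 4, 46, None, None, 24, None, None, None, 27]
Inorder traversal: [2, 4, 24, 27, 39, 46, 48]


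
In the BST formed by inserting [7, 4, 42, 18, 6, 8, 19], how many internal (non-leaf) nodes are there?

Tree built from: [7, 4, 42, 18, 6, 8, 19]
Tree (level-order array): [7, 4, 42, None, 6, 18, None, None, None, 8, 19]
Rule: An internal node has at least one child.
Per-node child counts:
  node 7: 2 child(ren)
  node 4: 1 child(ren)
  node 6: 0 child(ren)
  node 42: 1 child(ren)
  node 18: 2 child(ren)
  node 8: 0 child(ren)
  node 19: 0 child(ren)
Matching nodes: [7, 4, 42, 18]
Count of internal (non-leaf) nodes: 4


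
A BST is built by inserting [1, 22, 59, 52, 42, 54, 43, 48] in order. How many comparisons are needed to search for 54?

Search path for 54: 1 -> 22 -> 59 -> 52 -> 54
Found: True
Comparisons: 5


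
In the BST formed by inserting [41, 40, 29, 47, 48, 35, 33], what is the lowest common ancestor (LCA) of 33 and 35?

Tree insertion order: [41, 40, 29, 47, 48, 35, 33]
Tree (level-order array): [41, 40, 47, 29, None, None, 48, None, 35, None, None, 33]
In a BST, the LCA of p=33, q=35 is the first node v on the
root-to-leaf path with p <= v <= q (go left if both < v, right if both > v).
Walk from root:
  at 41: both 33 and 35 < 41, go left
  at 40: both 33 and 35 < 40, go left
  at 29: both 33 and 35 > 29, go right
  at 35: 33 <= 35 <= 35, this is the LCA
LCA = 35


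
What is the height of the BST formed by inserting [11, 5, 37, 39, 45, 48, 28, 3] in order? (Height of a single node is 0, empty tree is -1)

Insertion order: [11, 5, 37, 39, 45, 48, 28, 3]
Tree (level-order array): [11, 5, 37, 3, None, 28, 39, None, None, None, None, None, 45, None, 48]
Compute height bottom-up (empty subtree = -1):
  height(3) = 1 + max(-1, -1) = 0
  height(5) = 1 + max(0, -1) = 1
  height(28) = 1 + max(-1, -1) = 0
  height(48) = 1 + max(-1, -1) = 0
  height(45) = 1 + max(-1, 0) = 1
  height(39) = 1 + max(-1, 1) = 2
  height(37) = 1 + max(0, 2) = 3
  height(11) = 1 + max(1, 3) = 4
Height = 4


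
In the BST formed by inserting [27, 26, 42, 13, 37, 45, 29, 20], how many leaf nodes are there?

Tree built from: [27, 26, 42, 13, 37, 45, 29, 20]
Tree (level-order array): [27, 26, 42, 13, None, 37, 45, None, 20, 29]
Rule: A leaf has 0 children.
Per-node child counts:
  node 27: 2 child(ren)
  node 26: 1 child(ren)
  node 13: 1 child(ren)
  node 20: 0 child(ren)
  node 42: 2 child(ren)
  node 37: 1 child(ren)
  node 29: 0 child(ren)
  node 45: 0 child(ren)
Matching nodes: [20, 29, 45]
Count of leaf nodes: 3


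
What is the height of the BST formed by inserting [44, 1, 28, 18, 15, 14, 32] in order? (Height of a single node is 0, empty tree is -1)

Insertion order: [44, 1, 28, 18, 15, 14, 32]
Tree (level-order array): [44, 1, None, None, 28, 18, 32, 15, None, None, None, 14]
Compute height bottom-up (empty subtree = -1):
  height(14) = 1 + max(-1, -1) = 0
  height(15) = 1 + max(0, -1) = 1
  height(18) = 1 + max(1, -1) = 2
  height(32) = 1 + max(-1, -1) = 0
  height(28) = 1 + max(2, 0) = 3
  height(1) = 1 + max(-1, 3) = 4
  height(44) = 1 + max(4, -1) = 5
Height = 5


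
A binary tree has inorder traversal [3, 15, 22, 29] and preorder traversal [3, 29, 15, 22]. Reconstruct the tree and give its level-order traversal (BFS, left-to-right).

Inorder:  [3, 15, 22, 29]
Preorder: [3, 29, 15, 22]
Algorithm: preorder visits root first, so consume preorder in order;
for each root, split the current inorder slice at that value into
left-subtree inorder and right-subtree inorder, then recurse.
Recursive splits:
  root=3; inorder splits into left=[], right=[15, 22, 29]
  root=29; inorder splits into left=[15, 22], right=[]
  root=15; inorder splits into left=[], right=[22]
  root=22; inorder splits into left=[], right=[]
Reconstructed level-order: [3, 29, 15, 22]


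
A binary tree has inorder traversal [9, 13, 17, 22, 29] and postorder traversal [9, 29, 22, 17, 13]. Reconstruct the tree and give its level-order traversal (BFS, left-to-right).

Inorder:   [9, 13, 17, 22, 29]
Postorder: [9, 29, 22, 17, 13]
Algorithm: postorder visits root last, so walk postorder right-to-left;
each value is the root of the current inorder slice — split it at that
value, recurse on the right subtree first, then the left.
Recursive splits:
  root=13; inorder splits into left=[9], right=[17, 22, 29]
  root=17; inorder splits into left=[], right=[22, 29]
  root=22; inorder splits into left=[], right=[29]
  root=29; inorder splits into left=[], right=[]
  root=9; inorder splits into left=[], right=[]
Reconstructed level-order: [13, 9, 17, 22, 29]


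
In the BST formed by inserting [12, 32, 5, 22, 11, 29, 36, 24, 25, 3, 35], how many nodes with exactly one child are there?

Tree built from: [12, 32, 5, 22, 11, 29, 36, 24, 25, 3, 35]
Tree (level-order array): [12, 5, 32, 3, 11, 22, 36, None, None, None, None, None, 29, 35, None, 24, None, None, None, None, 25]
Rule: These are nodes with exactly 1 non-null child.
Per-node child counts:
  node 12: 2 child(ren)
  node 5: 2 child(ren)
  node 3: 0 child(ren)
  node 11: 0 child(ren)
  node 32: 2 child(ren)
  node 22: 1 child(ren)
  node 29: 1 child(ren)
  node 24: 1 child(ren)
  node 25: 0 child(ren)
  node 36: 1 child(ren)
  node 35: 0 child(ren)
Matching nodes: [22, 29, 24, 36]
Count of nodes with exactly one child: 4


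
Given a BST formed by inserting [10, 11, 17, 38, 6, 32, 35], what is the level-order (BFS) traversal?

Tree insertion order: [10, 11, 17, 38, 6, 32, 35]
Tree (level-order array): [10, 6, 11, None, None, None, 17, None, 38, 32, None, None, 35]
BFS from the root, enqueuing left then right child of each popped node:
  queue [10] -> pop 10, enqueue [6, 11], visited so far: [10]
  queue [6, 11] -> pop 6, enqueue [none], visited so far: [10, 6]
  queue [11] -> pop 11, enqueue [17], visited so far: [10, 6, 11]
  queue [17] -> pop 17, enqueue [38], visited so far: [10, 6, 11, 17]
  queue [38] -> pop 38, enqueue [32], visited so far: [10, 6, 11, 17, 38]
  queue [32] -> pop 32, enqueue [35], visited so far: [10, 6, 11, 17, 38, 32]
  queue [35] -> pop 35, enqueue [none], visited so far: [10, 6, 11, 17, 38, 32, 35]
Result: [10, 6, 11, 17, 38, 32, 35]


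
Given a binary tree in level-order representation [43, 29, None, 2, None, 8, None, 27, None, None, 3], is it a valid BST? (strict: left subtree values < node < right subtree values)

Level-order array: [43, 29, None, 2, None, 8, None, 27, None, None, 3]
Validate using subtree bounds (lo, hi): at each node, require lo < value < hi,
then recurse left with hi=value and right with lo=value.
Preorder trace (stopping at first violation):
  at node 43 with bounds (-inf, +inf): OK
  at node 29 with bounds (-inf, 43): OK
  at node 2 with bounds (-inf, 29): OK
  at node 8 with bounds (-inf, 2): VIOLATION
Node 8 violates its bound: not (-inf < 8 < 2).
Result: Not a valid BST


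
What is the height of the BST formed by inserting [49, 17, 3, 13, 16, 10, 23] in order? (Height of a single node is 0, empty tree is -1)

Insertion order: [49, 17, 3, 13, 16, 10, 23]
Tree (level-order array): [49, 17, None, 3, 23, None, 13, None, None, 10, 16]
Compute height bottom-up (empty subtree = -1):
  height(10) = 1 + max(-1, -1) = 0
  height(16) = 1 + max(-1, -1) = 0
  height(13) = 1 + max(0, 0) = 1
  height(3) = 1 + max(-1, 1) = 2
  height(23) = 1 + max(-1, -1) = 0
  height(17) = 1 + max(2, 0) = 3
  height(49) = 1 + max(3, -1) = 4
Height = 4


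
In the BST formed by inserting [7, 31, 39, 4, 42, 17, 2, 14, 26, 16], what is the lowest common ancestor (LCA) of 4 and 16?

Tree insertion order: [7, 31, 39, 4, 42, 17, 2, 14, 26, 16]
Tree (level-order array): [7, 4, 31, 2, None, 17, 39, None, None, 14, 26, None, 42, None, 16]
In a BST, the LCA of p=4, q=16 is the first node v on the
root-to-leaf path with p <= v <= q (go left if both < v, right if both > v).
Walk from root:
  at 7: 4 <= 7 <= 16, this is the LCA
LCA = 7


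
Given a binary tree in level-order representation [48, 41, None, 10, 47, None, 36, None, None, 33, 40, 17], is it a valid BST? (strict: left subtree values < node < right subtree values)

Level-order array: [48, 41, None, 10, 47, None, 36, None, None, 33, 40, 17]
Validate using subtree bounds (lo, hi): at each node, require lo < value < hi,
then recurse left with hi=value and right with lo=value.
Preorder trace (stopping at first violation):
  at node 48 with bounds (-inf, +inf): OK
  at node 41 with bounds (-inf, 48): OK
  at node 10 with bounds (-inf, 41): OK
  at node 36 with bounds (10, 41): OK
  at node 33 with bounds (10, 36): OK
  at node 17 with bounds (10, 33): OK
  at node 40 with bounds (36, 41): OK
  at node 47 with bounds (41, 48): OK
No violation found at any node.
Result: Valid BST


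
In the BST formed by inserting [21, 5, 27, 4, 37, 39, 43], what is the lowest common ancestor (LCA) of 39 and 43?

Tree insertion order: [21, 5, 27, 4, 37, 39, 43]
Tree (level-order array): [21, 5, 27, 4, None, None, 37, None, None, None, 39, None, 43]
In a BST, the LCA of p=39, q=43 is the first node v on the
root-to-leaf path with p <= v <= q (go left if both < v, right if both > v).
Walk from root:
  at 21: both 39 and 43 > 21, go right
  at 27: both 39 and 43 > 27, go right
  at 37: both 39 and 43 > 37, go right
  at 39: 39 <= 39 <= 43, this is the LCA
LCA = 39


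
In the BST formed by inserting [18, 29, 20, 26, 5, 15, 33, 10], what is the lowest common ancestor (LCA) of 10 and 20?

Tree insertion order: [18, 29, 20, 26, 5, 15, 33, 10]
Tree (level-order array): [18, 5, 29, None, 15, 20, 33, 10, None, None, 26]
In a BST, the LCA of p=10, q=20 is the first node v on the
root-to-leaf path with p <= v <= q (go left if both < v, right if both > v).
Walk from root:
  at 18: 10 <= 18 <= 20, this is the LCA
LCA = 18


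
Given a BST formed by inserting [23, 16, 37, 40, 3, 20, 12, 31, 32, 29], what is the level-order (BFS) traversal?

Tree insertion order: [23, 16, 37, 40, 3, 20, 12, 31, 32, 29]
Tree (level-order array): [23, 16, 37, 3, 20, 31, 40, None, 12, None, None, 29, 32]
BFS from the root, enqueuing left then right child of each popped node:
  queue [23] -> pop 23, enqueue [16, 37], visited so far: [23]
  queue [16, 37] -> pop 16, enqueue [3, 20], visited so far: [23, 16]
  queue [37, 3, 20] -> pop 37, enqueue [31, 40], visited so far: [23, 16, 37]
  queue [3, 20, 31, 40] -> pop 3, enqueue [12], visited so far: [23, 16, 37, 3]
  queue [20, 31, 40, 12] -> pop 20, enqueue [none], visited so far: [23, 16, 37, 3, 20]
  queue [31, 40, 12] -> pop 31, enqueue [29, 32], visited so far: [23, 16, 37, 3, 20, 31]
  queue [40, 12, 29, 32] -> pop 40, enqueue [none], visited so far: [23, 16, 37, 3, 20, 31, 40]
  queue [12, 29, 32] -> pop 12, enqueue [none], visited so far: [23, 16, 37, 3, 20, 31, 40, 12]
  queue [29, 32] -> pop 29, enqueue [none], visited so far: [23, 16, 37, 3, 20, 31, 40, 12, 29]
  queue [32] -> pop 32, enqueue [none], visited so far: [23, 16, 37, 3, 20, 31, 40, 12, 29, 32]
Result: [23, 16, 37, 3, 20, 31, 40, 12, 29, 32]


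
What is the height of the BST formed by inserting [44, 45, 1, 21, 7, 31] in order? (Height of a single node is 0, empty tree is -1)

Insertion order: [44, 45, 1, 21, 7, 31]
Tree (level-order array): [44, 1, 45, None, 21, None, None, 7, 31]
Compute height bottom-up (empty subtree = -1):
  height(7) = 1 + max(-1, -1) = 0
  height(31) = 1 + max(-1, -1) = 0
  height(21) = 1 + max(0, 0) = 1
  height(1) = 1 + max(-1, 1) = 2
  height(45) = 1 + max(-1, -1) = 0
  height(44) = 1 + max(2, 0) = 3
Height = 3


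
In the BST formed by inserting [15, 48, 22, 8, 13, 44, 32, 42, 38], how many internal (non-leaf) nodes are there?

Tree built from: [15, 48, 22, 8, 13, 44, 32, 42, 38]
Tree (level-order array): [15, 8, 48, None, 13, 22, None, None, None, None, 44, 32, None, None, 42, 38]
Rule: An internal node has at least one child.
Per-node child counts:
  node 15: 2 child(ren)
  node 8: 1 child(ren)
  node 13: 0 child(ren)
  node 48: 1 child(ren)
  node 22: 1 child(ren)
  node 44: 1 child(ren)
  node 32: 1 child(ren)
  node 42: 1 child(ren)
  node 38: 0 child(ren)
Matching nodes: [15, 8, 48, 22, 44, 32, 42]
Count of internal (non-leaf) nodes: 7


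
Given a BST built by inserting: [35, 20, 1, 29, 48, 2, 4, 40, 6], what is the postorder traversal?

Tree insertion order: [35, 20, 1, 29, 48, 2, 4, 40, 6]
Tree (level-order array): [35, 20, 48, 1, 29, 40, None, None, 2, None, None, None, None, None, 4, None, 6]
Postorder traversal: [6, 4, 2, 1, 29, 20, 40, 48, 35]


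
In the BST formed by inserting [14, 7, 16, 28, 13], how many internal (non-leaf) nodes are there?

Tree built from: [14, 7, 16, 28, 13]
Tree (level-order array): [14, 7, 16, None, 13, None, 28]
Rule: An internal node has at least one child.
Per-node child counts:
  node 14: 2 child(ren)
  node 7: 1 child(ren)
  node 13: 0 child(ren)
  node 16: 1 child(ren)
  node 28: 0 child(ren)
Matching nodes: [14, 7, 16]
Count of internal (non-leaf) nodes: 3


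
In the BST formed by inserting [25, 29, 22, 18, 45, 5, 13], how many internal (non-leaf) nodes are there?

Tree built from: [25, 29, 22, 18, 45, 5, 13]
Tree (level-order array): [25, 22, 29, 18, None, None, 45, 5, None, None, None, None, 13]
Rule: An internal node has at least one child.
Per-node child counts:
  node 25: 2 child(ren)
  node 22: 1 child(ren)
  node 18: 1 child(ren)
  node 5: 1 child(ren)
  node 13: 0 child(ren)
  node 29: 1 child(ren)
  node 45: 0 child(ren)
Matching nodes: [25, 22, 18, 5, 29]
Count of internal (non-leaf) nodes: 5


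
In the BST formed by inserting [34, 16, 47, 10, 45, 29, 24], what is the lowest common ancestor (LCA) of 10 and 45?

Tree insertion order: [34, 16, 47, 10, 45, 29, 24]
Tree (level-order array): [34, 16, 47, 10, 29, 45, None, None, None, 24]
In a BST, the LCA of p=10, q=45 is the first node v on the
root-to-leaf path with p <= v <= q (go left if both < v, right if both > v).
Walk from root:
  at 34: 10 <= 34 <= 45, this is the LCA
LCA = 34


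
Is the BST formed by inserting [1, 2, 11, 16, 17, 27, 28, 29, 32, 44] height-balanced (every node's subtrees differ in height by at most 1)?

Tree (level-order array): [1, None, 2, None, 11, None, 16, None, 17, None, 27, None, 28, None, 29, None, 32, None, 44]
Definition: a tree is height-balanced if, at every node, |h(left) - h(right)| <= 1 (empty subtree has height -1).
Bottom-up per-node check:
  node 44: h_left=-1, h_right=-1, diff=0 [OK], height=0
  node 32: h_left=-1, h_right=0, diff=1 [OK], height=1
  node 29: h_left=-1, h_right=1, diff=2 [FAIL (|-1-1|=2 > 1)], height=2
  node 28: h_left=-1, h_right=2, diff=3 [FAIL (|-1-2|=3 > 1)], height=3
  node 27: h_left=-1, h_right=3, diff=4 [FAIL (|-1-3|=4 > 1)], height=4
  node 17: h_left=-1, h_right=4, diff=5 [FAIL (|-1-4|=5 > 1)], height=5
  node 16: h_left=-1, h_right=5, diff=6 [FAIL (|-1-5|=6 > 1)], height=6
  node 11: h_left=-1, h_right=6, diff=7 [FAIL (|-1-6|=7 > 1)], height=7
  node 2: h_left=-1, h_right=7, diff=8 [FAIL (|-1-7|=8 > 1)], height=8
  node 1: h_left=-1, h_right=8, diff=9 [FAIL (|-1-8|=9 > 1)], height=9
Node 29 violates the condition: |-1 - 1| = 2 > 1.
Result: Not balanced


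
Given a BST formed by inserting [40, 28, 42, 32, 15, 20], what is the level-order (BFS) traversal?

Tree insertion order: [40, 28, 42, 32, 15, 20]
Tree (level-order array): [40, 28, 42, 15, 32, None, None, None, 20]
BFS from the root, enqueuing left then right child of each popped node:
  queue [40] -> pop 40, enqueue [28, 42], visited so far: [40]
  queue [28, 42] -> pop 28, enqueue [15, 32], visited so far: [40, 28]
  queue [42, 15, 32] -> pop 42, enqueue [none], visited so far: [40, 28, 42]
  queue [15, 32] -> pop 15, enqueue [20], visited so far: [40, 28, 42, 15]
  queue [32, 20] -> pop 32, enqueue [none], visited so far: [40, 28, 42, 15, 32]
  queue [20] -> pop 20, enqueue [none], visited so far: [40, 28, 42, 15, 32, 20]
Result: [40, 28, 42, 15, 32, 20]


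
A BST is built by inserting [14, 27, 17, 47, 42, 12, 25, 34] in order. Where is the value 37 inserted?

Starting tree (level order): [14, 12, 27, None, None, 17, 47, None, 25, 42, None, None, None, 34]
Insertion path: 14 -> 27 -> 47 -> 42 -> 34
Result: insert 37 as right child of 34
Final tree (level order): [14, 12, 27, None, None, 17, 47, None, 25, 42, None, None, None, 34, None, None, 37]


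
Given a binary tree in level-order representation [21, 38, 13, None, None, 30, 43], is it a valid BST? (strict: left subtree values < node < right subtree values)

Level-order array: [21, 38, 13, None, None, 30, 43]
Validate using subtree bounds (lo, hi): at each node, require lo < value < hi,
then recurse left with hi=value and right with lo=value.
Preorder trace (stopping at first violation):
  at node 21 with bounds (-inf, +inf): OK
  at node 38 with bounds (-inf, 21): VIOLATION
Node 38 violates its bound: not (-inf < 38 < 21).
Result: Not a valid BST


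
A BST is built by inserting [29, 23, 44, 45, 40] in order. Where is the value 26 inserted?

Starting tree (level order): [29, 23, 44, None, None, 40, 45]
Insertion path: 29 -> 23
Result: insert 26 as right child of 23
Final tree (level order): [29, 23, 44, None, 26, 40, 45]


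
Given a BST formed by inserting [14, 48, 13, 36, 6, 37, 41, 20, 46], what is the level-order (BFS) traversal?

Tree insertion order: [14, 48, 13, 36, 6, 37, 41, 20, 46]
Tree (level-order array): [14, 13, 48, 6, None, 36, None, None, None, 20, 37, None, None, None, 41, None, 46]
BFS from the root, enqueuing left then right child of each popped node:
  queue [14] -> pop 14, enqueue [13, 48], visited so far: [14]
  queue [13, 48] -> pop 13, enqueue [6], visited so far: [14, 13]
  queue [48, 6] -> pop 48, enqueue [36], visited so far: [14, 13, 48]
  queue [6, 36] -> pop 6, enqueue [none], visited so far: [14, 13, 48, 6]
  queue [36] -> pop 36, enqueue [20, 37], visited so far: [14, 13, 48, 6, 36]
  queue [20, 37] -> pop 20, enqueue [none], visited so far: [14, 13, 48, 6, 36, 20]
  queue [37] -> pop 37, enqueue [41], visited so far: [14, 13, 48, 6, 36, 20, 37]
  queue [41] -> pop 41, enqueue [46], visited so far: [14, 13, 48, 6, 36, 20, 37, 41]
  queue [46] -> pop 46, enqueue [none], visited so far: [14, 13, 48, 6, 36, 20, 37, 41, 46]
Result: [14, 13, 48, 6, 36, 20, 37, 41, 46]


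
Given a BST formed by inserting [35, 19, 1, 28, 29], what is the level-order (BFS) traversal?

Tree insertion order: [35, 19, 1, 28, 29]
Tree (level-order array): [35, 19, None, 1, 28, None, None, None, 29]
BFS from the root, enqueuing left then right child of each popped node:
  queue [35] -> pop 35, enqueue [19], visited so far: [35]
  queue [19] -> pop 19, enqueue [1, 28], visited so far: [35, 19]
  queue [1, 28] -> pop 1, enqueue [none], visited so far: [35, 19, 1]
  queue [28] -> pop 28, enqueue [29], visited so far: [35, 19, 1, 28]
  queue [29] -> pop 29, enqueue [none], visited so far: [35, 19, 1, 28, 29]
Result: [35, 19, 1, 28, 29]


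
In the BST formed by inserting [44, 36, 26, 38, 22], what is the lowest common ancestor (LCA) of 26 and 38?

Tree insertion order: [44, 36, 26, 38, 22]
Tree (level-order array): [44, 36, None, 26, 38, 22]
In a BST, the LCA of p=26, q=38 is the first node v on the
root-to-leaf path with p <= v <= q (go left if both < v, right if both > v).
Walk from root:
  at 44: both 26 and 38 < 44, go left
  at 36: 26 <= 36 <= 38, this is the LCA
LCA = 36


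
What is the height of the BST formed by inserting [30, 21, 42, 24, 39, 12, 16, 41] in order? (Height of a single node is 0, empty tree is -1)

Insertion order: [30, 21, 42, 24, 39, 12, 16, 41]
Tree (level-order array): [30, 21, 42, 12, 24, 39, None, None, 16, None, None, None, 41]
Compute height bottom-up (empty subtree = -1):
  height(16) = 1 + max(-1, -1) = 0
  height(12) = 1 + max(-1, 0) = 1
  height(24) = 1 + max(-1, -1) = 0
  height(21) = 1 + max(1, 0) = 2
  height(41) = 1 + max(-1, -1) = 0
  height(39) = 1 + max(-1, 0) = 1
  height(42) = 1 + max(1, -1) = 2
  height(30) = 1 + max(2, 2) = 3
Height = 3


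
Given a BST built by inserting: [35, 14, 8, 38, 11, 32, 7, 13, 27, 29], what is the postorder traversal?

Tree insertion order: [35, 14, 8, 38, 11, 32, 7, 13, 27, 29]
Tree (level-order array): [35, 14, 38, 8, 32, None, None, 7, 11, 27, None, None, None, None, 13, None, 29]
Postorder traversal: [7, 13, 11, 8, 29, 27, 32, 14, 38, 35]


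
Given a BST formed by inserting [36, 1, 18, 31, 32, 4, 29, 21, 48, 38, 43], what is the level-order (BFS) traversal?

Tree insertion order: [36, 1, 18, 31, 32, 4, 29, 21, 48, 38, 43]
Tree (level-order array): [36, 1, 48, None, 18, 38, None, 4, 31, None, 43, None, None, 29, 32, None, None, 21]
BFS from the root, enqueuing left then right child of each popped node:
  queue [36] -> pop 36, enqueue [1, 48], visited so far: [36]
  queue [1, 48] -> pop 1, enqueue [18], visited so far: [36, 1]
  queue [48, 18] -> pop 48, enqueue [38], visited so far: [36, 1, 48]
  queue [18, 38] -> pop 18, enqueue [4, 31], visited so far: [36, 1, 48, 18]
  queue [38, 4, 31] -> pop 38, enqueue [43], visited so far: [36, 1, 48, 18, 38]
  queue [4, 31, 43] -> pop 4, enqueue [none], visited so far: [36, 1, 48, 18, 38, 4]
  queue [31, 43] -> pop 31, enqueue [29, 32], visited so far: [36, 1, 48, 18, 38, 4, 31]
  queue [43, 29, 32] -> pop 43, enqueue [none], visited so far: [36, 1, 48, 18, 38, 4, 31, 43]
  queue [29, 32] -> pop 29, enqueue [21], visited so far: [36, 1, 48, 18, 38, 4, 31, 43, 29]
  queue [32, 21] -> pop 32, enqueue [none], visited so far: [36, 1, 48, 18, 38, 4, 31, 43, 29, 32]
  queue [21] -> pop 21, enqueue [none], visited so far: [36, 1, 48, 18, 38, 4, 31, 43, 29, 32, 21]
Result: [36, 1, 48, 18, 38, 4, 31, 43, 29, 32, 21]


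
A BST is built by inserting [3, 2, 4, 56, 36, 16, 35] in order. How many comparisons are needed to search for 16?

Search path for 16: 3 -> 4 -> 56 -> 36 -> 16
Found: True
Comparisons: 5


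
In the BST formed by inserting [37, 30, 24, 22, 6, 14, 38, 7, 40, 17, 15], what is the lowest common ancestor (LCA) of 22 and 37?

Tree insertion order: [37, 30, 24, 22, 6, 14, 38, 7, 40, 17, 15]
Tree (level-order array): [37, 30, 38, 24, None, None, 40, 22, None, None, None, 6, None, None, 14, 7, 17, None, None, 15]
In a BST, the LCA of p=22, q=37 is the first node v on the
root-to-leaf path with p <= v <= q (go left if both < v, right if both > v).
Walk from root:
  at 37: 22 <= 37 <= 37, this is the LCA
LCA = 37


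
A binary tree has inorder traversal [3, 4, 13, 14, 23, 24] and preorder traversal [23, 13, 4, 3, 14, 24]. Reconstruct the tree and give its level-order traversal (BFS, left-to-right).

Inorder:  [3, 4, 13, 14, 23, 24]
Preorder: [23, 13, 4, 3, 14, 24]
Algorithm: preorder visits root first, so consume preorder in order;
for each root, split the current inorder slice at that value into
left-subtree inorder and right-subtree inorder, then recurse.
Recursive splits:
  root=23; inorder splits into left=[3, 4, 13, 14], right=[24]
  root=13; inorder splits into left=[3, 4], right=[14]
  root=4; inorder splits into left=[3], right=[]
  root=3; inorder splits into left=[], right=[]
  root=14; inorder splits into left=[], right=[]
  root=24; inorder splits into left=[], right=[]
Reconstructed level-order: [23, 13, 24, 4, 14, 3]


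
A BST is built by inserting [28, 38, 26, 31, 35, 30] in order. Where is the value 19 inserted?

Starting tree (level order): [28, 26, 38, None, None, 31, None, 30, 35]
Insertion path: 28 -> 26
Result: insert 19 as left child of 26
Final tree (level order): [28, 26, 38, 19, None, 31, None, None, None, 30, 35]


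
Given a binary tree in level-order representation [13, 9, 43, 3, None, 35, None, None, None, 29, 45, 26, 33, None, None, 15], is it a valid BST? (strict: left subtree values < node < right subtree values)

Level-order array: [13, 9, 43, 3, None, 35, None, None, None, 29, 45, 26, 33, None, None, 15]
Validate using subtree bounds (lo, hi): at each node, require lo < value < hi,
then recurse left with hi=value and right with lo=value.
Preorder trace (stopping at first violation):
  at node 13 with bounds (-inf, +inf): OK
  at node 9 with bounds (-inf, 13): OK
  at node 3 with bounds (-inf, 9): OK
  at node 43 with bounds (13, +inf): OK
  at node 35 with bounds (13, 43): OK
  at node 29 with bounds (13, 35): OK
  at node 26 with bounds (13, 29): OK
  at node 15 with bounds (13, 26): OK
  at node 33 with bounds (29, 35): OK
  at node 45 with bounds (35, 43): VIOLATION
Node 45 violates its bound: not (35 < 45 < 43).
Result: Not a valid BST


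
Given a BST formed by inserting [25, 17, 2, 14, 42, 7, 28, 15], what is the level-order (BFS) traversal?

Tree insertion order: [25, 17, 2, 14, 42, 7, 28, 15]
Tree (level-order array): [25, 17, 42, 2, None, 28, None, None, 14, None, None, 7, 15]
BFS from the root, enqueuing left then right child of each popped node:
  queue [25] -> pop 25, enqueue [17, 42], visited so far: [25]
  queue [17, 42] -> pop 17, enqueue [2], visited so far: [25, 17]
  queue [42, 2] -> pop 42, enqueue [28], visited so far: [25, 17, 42]
  queue [2, 28] -> pop 2, enqueue [14], visited so far: [25, 17, 42, 2]
  queue [28, 14] -> pop 28, enqueue [none], visited so far: [25, 17, 42, 2, 28]
  queue [14] -> pop 14, enqueue [7, 15], visited so far: [25, 17, 42, 2, 28, 14]
  queue [7, 15] -> pop 7, enqueue [none], visited so far: [25, 17, 42, 2, 28, 14, 7]
  queue [15] -> pop 15, enqueue [none], visited so far: [25, 17, 42, 2, 28, 14, 7, 15]
Result: [25, 17, 42, 2, 28, 14, 7, 15]


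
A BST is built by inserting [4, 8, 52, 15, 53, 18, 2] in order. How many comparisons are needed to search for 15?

Search path for 15: 4 -> 8 -> 52 -> 15
Found: True
Comparisons: 4


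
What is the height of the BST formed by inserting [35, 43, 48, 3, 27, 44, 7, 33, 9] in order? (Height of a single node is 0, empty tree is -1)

Insertion order: [35, 43, 48, 3, 27, 44, 7, 33, 9]
Tree (level-order array): [35, 3, 43, None, 27, None, 48, 7, 33, 44, None, None, 9]
Compute height bottom-up (empty subtree = -1):
  height(9) = 1 + max(-1, -1) = 0
  height(7) = 1 + max(-1, 0) = 1
  height(33) = 1 + max(-1, -1) = 0
  height(27) = 1 + max(1, 0) = 2
  height(3) = 1 + max(-1, 2) = 3
  height(44) = 1 + max(-1, -1) = 0
  height(48) = 1 + max(0, -1) = 1
  height(43) = 1 + max(-1, 1) = 2
  height(35) = 1 + max(3, 2) = 4
Height = 4


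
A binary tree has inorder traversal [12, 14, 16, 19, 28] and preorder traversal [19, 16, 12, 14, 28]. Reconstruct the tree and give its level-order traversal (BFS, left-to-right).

Inorder:  [12, 14, 16, 19, 28]
Preorder: [19, 16, 12, 14, 28]
Algorithm: preorder visits root first, so consume preorder in order;
for each root, split the current inorder slice at that value into
left-subtree inorder and right-subtree inorder, then recurse.
Recursive splits:
  root=19; inorder splits into left=[12, 14, 16], right=[28]
  root=16; inorder splits into left=[12, 14], right=[]
  root=12; inorder splits into left=[], right=[14]
  root=14; inorder splits into left=[], right=[]
  root=28; inorder splits into left=[], right=[]
Reconstructed level-order: [19, 16, 28, 12, 14]
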